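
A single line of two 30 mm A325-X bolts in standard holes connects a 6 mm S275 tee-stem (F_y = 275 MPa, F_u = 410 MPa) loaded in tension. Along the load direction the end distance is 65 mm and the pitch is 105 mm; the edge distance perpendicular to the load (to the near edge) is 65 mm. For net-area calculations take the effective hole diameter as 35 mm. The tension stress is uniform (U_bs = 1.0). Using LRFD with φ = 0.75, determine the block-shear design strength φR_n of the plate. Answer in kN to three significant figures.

214 kN

Shear plane L_v = 65 + 1·105 = 170 mm; A_gv = 170 × 6 = 1020 mm².
A_nv = (170 − 1.5·35) × 6 = 705 mm².
A_nt = (65 − 0.5·35) × 6 = 285 mm².
0.6 F_u A_nv = 173.4 kN; 0.6 F_y A_gv = 168.3 kN → shear yielding governs the shear term.
R_n = 168.3 + 1.0 × 410 × 285 / 1000 = 285.2 kN.
Design strength φR_n = 0.75 × 285.2 = 214 kN.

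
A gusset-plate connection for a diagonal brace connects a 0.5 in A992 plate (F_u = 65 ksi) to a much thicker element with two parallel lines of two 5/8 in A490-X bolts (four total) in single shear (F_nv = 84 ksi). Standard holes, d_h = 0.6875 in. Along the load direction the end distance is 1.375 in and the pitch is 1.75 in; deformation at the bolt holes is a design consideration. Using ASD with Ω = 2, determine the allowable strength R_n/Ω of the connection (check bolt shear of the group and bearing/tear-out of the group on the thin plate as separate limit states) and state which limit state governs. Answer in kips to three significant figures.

Bolt shear: A_b = π·0.625²/4 = 0.3068 in²; R_n = 84 × 0.3068 × 4 × 1 = 103.1 kips → 103.1 / 2 = 51.5 kips.
Bearing (1.2 l_c t F_u ≤ 2.4 d t F_u): upper limit = 2.4·0.625·0.5·65 = 48.75 kips.
  Edge l_c = 1.375 − 0.6875/2 = 1.031 → r_n = 40.22 kips; interior l_c = 1.75 − 0.6875 = 1.062 → r_n = 41.44 kips.
  R_n,bearing = 2·40.22 + 2·41.44 = 163.3 kips → 163.3 / 2 = 81.7 kips.
Bolt shear governs: 51.5 kips.

51.5 kips (bolt shear governs)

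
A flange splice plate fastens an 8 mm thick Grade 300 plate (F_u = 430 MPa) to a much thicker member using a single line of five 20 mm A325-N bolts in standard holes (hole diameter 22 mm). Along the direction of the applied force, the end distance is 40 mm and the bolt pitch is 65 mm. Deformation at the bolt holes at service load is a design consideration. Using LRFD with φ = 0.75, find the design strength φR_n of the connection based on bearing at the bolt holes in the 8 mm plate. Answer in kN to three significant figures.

Per bolt r_n = 1.2 l_c t F_u ≤ 2.4 d t F_u; upper limit = 2.4 × 20 × 8 × 430 / 1000 = 165.1 kN.
Edge bolt: l_c = 40 − 22/2 = 29 mm → 1.2 × 29 × 8 × 430 / 1000 = 119.7 → r_n = 119.7 kN.
Interior bolts: l_c = 65 − 22 = 43 mm → 1.2 × 43 × 8 × 430 / 1000 = 177.5 → r_n = 165.1 kN.
R_n = 1 × 119.7 + 4 × 165.1 = 780.2 kN.
Design strength φR_n = 0.75 × 780.2 = 585 kN.

585 kN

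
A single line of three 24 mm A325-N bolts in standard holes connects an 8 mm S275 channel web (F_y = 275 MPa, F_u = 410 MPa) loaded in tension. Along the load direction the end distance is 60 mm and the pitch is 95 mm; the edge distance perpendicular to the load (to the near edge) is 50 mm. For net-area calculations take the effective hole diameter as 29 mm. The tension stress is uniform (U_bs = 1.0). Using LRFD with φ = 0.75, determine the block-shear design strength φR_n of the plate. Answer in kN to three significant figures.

Shear plane L_v = 60 + 2·95 = 250 mm; A_gv = 250 × 8 = 2000 mm².
A_nv = (250 − 2.5·29) × 8 = 1420 mm².
A_nt = (50 − 0.5·29) × 8 = 284 mm².
0.6 F_u A_nv = 349.3 kN; 0.6 F_y A_gv = 330 kN → shear yielding governs the shear term.
R_n = 330 + 1.0 × 410 × 284 / 1000 = 446.4 kN.
Design strength φR_n = 0.75 × 446.4 = 335 kN.

335 kN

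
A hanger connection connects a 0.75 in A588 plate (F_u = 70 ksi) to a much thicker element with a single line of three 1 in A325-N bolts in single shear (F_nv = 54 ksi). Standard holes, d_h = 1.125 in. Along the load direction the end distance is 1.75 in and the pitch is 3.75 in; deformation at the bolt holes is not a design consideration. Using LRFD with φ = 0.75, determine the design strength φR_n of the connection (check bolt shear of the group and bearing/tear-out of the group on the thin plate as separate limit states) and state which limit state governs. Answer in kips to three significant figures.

95.4 kips (bolt shear governs)

Bolt shear: A_b = π·1²/4 = 0.7854 in²; R_n = 54 × 0.7854 × 3 × 1 = 127.2 kips → 0.75 × 127.2 = 95.4 kips.
Bearing (1.5 l_c t F_u ≤ 3.0 d t F_u): upper limit = 3.0·1·0.75·70 = 157.5 kips.
  Edge l_c = 1.75 − 1.125/2 = 1.188 → r_n = 93.52 kips; interior l_c = 3.75 − 1.125 = 2.625 → r_n = 157.5 kips.
  R_n,bearing = 1·93.52 + 2·157.5 = 408.5 kips → 0.75 × 408.5 = 306 kips.
Bolt shear governs: 95.4 kips.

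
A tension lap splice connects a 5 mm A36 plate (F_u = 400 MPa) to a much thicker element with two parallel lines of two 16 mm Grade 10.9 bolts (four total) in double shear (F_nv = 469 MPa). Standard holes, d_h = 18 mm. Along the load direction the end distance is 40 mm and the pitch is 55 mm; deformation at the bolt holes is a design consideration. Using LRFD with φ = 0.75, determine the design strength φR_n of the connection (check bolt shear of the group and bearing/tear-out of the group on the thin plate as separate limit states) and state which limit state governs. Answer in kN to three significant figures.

227 kN (bearing governs)

Bolt shear: A_b = π·16²/4 = 201.1 mm²; R_n = 469 × 201.1 × 4 × 2 / 1000 = 754.4 kN → 0.75 × 754.4 = 566 kN.
Bearing (1.2 l_c t F_u ≤ 2.4 d t F_u): upper limit = 2.4·16·5·400 / 1000 = 76.8 kN.
  Edge l_c = 40 − 18/2 = 31 → r_n = 74.4 kN; interior l_c = 55 − 18 = 37 → r_n = 76.8 kN.
  R_n,bearing = 2·74.4 + 2·76.8 = 302.4 kN → 0.75 × 302.4 = 227 kN.
Bearing governs: 227 kN.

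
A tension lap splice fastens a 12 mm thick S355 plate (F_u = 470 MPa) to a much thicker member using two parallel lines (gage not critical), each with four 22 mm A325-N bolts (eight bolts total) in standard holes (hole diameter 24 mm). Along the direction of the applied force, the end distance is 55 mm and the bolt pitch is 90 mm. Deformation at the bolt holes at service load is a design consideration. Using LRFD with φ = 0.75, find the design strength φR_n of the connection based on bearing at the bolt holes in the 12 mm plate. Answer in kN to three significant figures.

Per bolt r_n = 1.2 l_c t F_u ≤ 2.4 d t F_u; upper limit = 2.4 × 22 × 12 × 470 / 1000 = 297.8 kN.
Edge bolt: l_c = 55 − 24/2 = 43 mm → 1.2 × 43 × 12 × 470 / 1000 = 291 → r_n = 291 kN.
Interior bolts: l_c = 90 − 24 = 66 mm → 1.2 × 66 × 12 × 470 / 1000 = 446.7 → r_n = 297.8 kN.
R_n = 2 × 291 + 6 × 297.8 = 2369 kN.
Design strength φR_n = 0.75 × 2369 = 1780 kN.

1780 kN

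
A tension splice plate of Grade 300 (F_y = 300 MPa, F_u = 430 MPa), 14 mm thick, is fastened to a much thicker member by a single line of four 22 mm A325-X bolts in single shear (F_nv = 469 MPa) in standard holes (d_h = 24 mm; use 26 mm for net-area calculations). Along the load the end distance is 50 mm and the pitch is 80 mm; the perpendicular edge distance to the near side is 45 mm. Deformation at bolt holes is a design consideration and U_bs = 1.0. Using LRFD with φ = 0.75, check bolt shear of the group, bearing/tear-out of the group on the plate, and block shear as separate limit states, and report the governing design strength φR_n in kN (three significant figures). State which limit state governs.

535 kN (bolt shear governs)

Bolt shear: A_b = π·22²/4 = 380.1 mm²; R_n = 469 × 380.1 × 4 × 1 / 1000 = 713.1 kN → 0.75 × 713.1 = 535 kN.
Bearing: edge l_c = 38, r_n = 274.5 kN; interior l_c = 56, r_n = 317.9 kN; R_n = 274.5 + 3·317.9 = 1228 kN → 921 kN.
Block shear: A_gv = 4060, A_nv = 2786, A_nt = 448 mm²; R_n = min(0.6F_uA_nv, 0.6F_yA_gv) + U_bs·F_u·A_nt = 911.4 kN → 684 kN.
Bolt shear governs: 535 kN.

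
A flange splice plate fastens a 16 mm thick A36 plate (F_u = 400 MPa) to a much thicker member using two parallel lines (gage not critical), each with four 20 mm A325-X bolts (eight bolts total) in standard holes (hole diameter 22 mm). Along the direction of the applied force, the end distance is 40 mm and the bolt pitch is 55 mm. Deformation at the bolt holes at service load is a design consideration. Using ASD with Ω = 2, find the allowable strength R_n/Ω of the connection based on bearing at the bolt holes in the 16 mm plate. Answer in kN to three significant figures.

983 kN

Per bolt r_n = 1.2 l_c t F_u ≤ 2.4 d t F_u; upper limit = 2.4 × 20 × 16 × 400 / 1000 = 307.2 kN.
Edge bolt: l_c = 40 − 22/2 = 29 mm → 1.2 × 29 × 16 × 400 / 1000 = 222.7 → r_n = 222.7 kN.
Interior bolts: l_c = 55 − 22 = 33 mm → 1.2 × 33 × 16 × 400 / 1000 = 253.4 → r_n = 253.4 kN.
R_n = 2 × 222.7 + 6 × 253.4 = 1966 kN.
Allowable strength R_n/Ω = 1966 / 2 = 983 kN.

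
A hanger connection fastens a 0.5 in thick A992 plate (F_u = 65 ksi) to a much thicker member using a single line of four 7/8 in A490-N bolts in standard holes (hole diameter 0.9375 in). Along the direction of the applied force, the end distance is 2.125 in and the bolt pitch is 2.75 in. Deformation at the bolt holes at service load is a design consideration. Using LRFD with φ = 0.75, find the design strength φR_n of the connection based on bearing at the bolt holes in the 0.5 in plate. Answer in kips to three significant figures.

202 kips

Per bolt r_n = 1.2 l_c t F_u ≤ 2.4 d t F_u; upper limit = 2.4 × 0.875 × 0.5 × 65 = 68.25 kips.
Edge bolt: l_c = 2.125 − 0.9375/2 = 1.656 in → 1.2 × 1.656 × 0.5 × 65 = 64.59 → r_n = 64.59 kips.
Interior bolts: l_c = 2.75 − 0.9375 = 1.812 in → 1.2 × 1.812 × 0.5 × 65 = 70.69 → r_n = 68.25 kips.
R_n = 1 × 64.59 + 3 × 68.25 = 269.3 kips.
Design strength φR_n = 0.75 × 269.3 = 202 kips.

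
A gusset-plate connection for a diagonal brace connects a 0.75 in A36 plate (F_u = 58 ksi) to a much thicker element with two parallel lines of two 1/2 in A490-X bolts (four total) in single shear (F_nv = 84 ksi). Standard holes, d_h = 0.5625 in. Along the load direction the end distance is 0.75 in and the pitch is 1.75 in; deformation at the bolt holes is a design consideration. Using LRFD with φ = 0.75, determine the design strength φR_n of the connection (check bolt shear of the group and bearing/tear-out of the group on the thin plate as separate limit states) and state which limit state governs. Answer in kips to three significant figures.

Bolt shear: A_b = π·0.5²/4 = 0.1963 in²; R_n = 84 × 0.1963 × 4 × 1 = 65.97 kips → 0.75 × 65.97 = 49.5 kips.
Bearing (1.2 l_c t F_u ≤ 2.4 d t F_u): upper limit = 2.4·0.5·0.75·58 = 52.2 kips.
  Edge l_c = 0.75 − 0.5625/2 = 0.4688 → r_n = 24.47 kips; interior l_c = 1.75 − 0.5625 = 1.188 → r_n = 52.2 kips.
  R_n,bearing = 2·24.47 + 2·52.2 = 153.3 kips → 0.75 × 153.3 = 115 kips.
Bolt shear governs: 49.5 kips.

49.5 kips (bolt shear governs)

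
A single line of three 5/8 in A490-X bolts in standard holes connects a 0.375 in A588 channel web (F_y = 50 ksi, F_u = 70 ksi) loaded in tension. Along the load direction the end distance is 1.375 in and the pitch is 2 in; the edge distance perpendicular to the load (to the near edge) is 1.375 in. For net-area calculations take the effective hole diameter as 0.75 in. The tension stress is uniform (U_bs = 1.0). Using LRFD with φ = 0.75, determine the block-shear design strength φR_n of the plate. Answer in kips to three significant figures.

Shear plane L_v = 1.375 + 2·2 = 5.375 in; A_gv = 5.375 × 0.375 = 2.016 in².
A_nv = (5.375 − 2.5·0.75) × 0.375 = 1.312 in².
A_nt = (1.375 − 0.5·0.75) × 0.375 = 0.375 in².
0.6 F_u A_nv = 55.12 kips; 0.6 F_y A_gv = 60.47 kips → shear rupture governs the shear term.
R_n = 55.12 + 1.0 × 70 × 0.375 = 81.38 kips.
Design strength φR_n = 0.75 × 81.38 = 61 kips.

61 kips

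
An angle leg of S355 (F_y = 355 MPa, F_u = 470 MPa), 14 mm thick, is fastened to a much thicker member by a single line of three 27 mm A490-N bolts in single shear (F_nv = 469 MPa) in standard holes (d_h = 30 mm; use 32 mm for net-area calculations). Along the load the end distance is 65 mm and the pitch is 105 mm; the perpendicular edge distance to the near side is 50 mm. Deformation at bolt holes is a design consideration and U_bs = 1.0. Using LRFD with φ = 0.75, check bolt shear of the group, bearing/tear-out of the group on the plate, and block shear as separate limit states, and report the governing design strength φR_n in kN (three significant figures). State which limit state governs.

Bolt shear: A_b = π·27²/4 = 572.6 mm²; R_n = 469 × 572.6 × 3 × 1 / 1000 = 805.6 kN → 0.75 × 805.6 = 604 kN.
Bearing: edge l_c = 50, r_n = 394.8 kN; interior l_c = 75, r_n = 426.4 kN; R_n = 394.8 + 2·426.4 = 1248 kN → 936 kN.
Block shear: A_gv = 3850, A_nv = 2730, A_nt = 476 mm²; R_n = min(0.6F_uA_nv, 0.6F_yA_gv) + U_bs·F_u·A_nt = 993.6 kN → 745 kN.
Bolt shear governs: 604 kN.

604 kN (bolt shear governs)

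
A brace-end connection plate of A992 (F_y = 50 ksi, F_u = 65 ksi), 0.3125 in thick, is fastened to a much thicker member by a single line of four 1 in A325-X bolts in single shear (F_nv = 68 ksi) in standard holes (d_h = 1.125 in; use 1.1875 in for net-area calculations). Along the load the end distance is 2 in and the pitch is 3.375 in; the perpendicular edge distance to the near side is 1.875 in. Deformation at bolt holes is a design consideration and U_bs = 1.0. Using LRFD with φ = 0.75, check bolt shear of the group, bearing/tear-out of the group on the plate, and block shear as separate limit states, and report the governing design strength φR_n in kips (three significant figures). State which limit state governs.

92.4 kips (block shear governs)

Bolt shear: A_b = π·1²/4 = 0.7854 in²; R_n = 68 × 0.7854 × 4 × 1 = 213.6 kips → 0.75 × 213.6 = 160 kips.
Bearing: edge l_c = 1.438, r_n = 35.04 kips; interior l_c = 2.25, r_n = 48.75 kips; R_n = 35.04 + 3·48.75 = 181.3 kips → 136 kips.
Block shear: A_gv = 3.789, A_nv = 2.49, A_nt = 0.4004 in²; R_n = min(0.6F_uA_nv, 0.6F_yA_gv) + U_bs·F_u·A_nt = 123.1 kips → 92.4 kips.
Block shear governs: 92.4 kips.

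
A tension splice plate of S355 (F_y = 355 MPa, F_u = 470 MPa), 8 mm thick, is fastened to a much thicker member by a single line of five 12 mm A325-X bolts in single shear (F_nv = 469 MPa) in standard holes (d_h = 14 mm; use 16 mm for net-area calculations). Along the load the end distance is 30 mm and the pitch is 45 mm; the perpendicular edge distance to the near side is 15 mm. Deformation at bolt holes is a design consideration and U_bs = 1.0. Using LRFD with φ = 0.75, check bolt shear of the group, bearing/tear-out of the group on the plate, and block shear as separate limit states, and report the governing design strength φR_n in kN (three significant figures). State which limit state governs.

199 kN (bolt shear governs)

Bolt shear: A_b = π·12²/4 = 113.1 mm²; R_n = 469 × 113.1 × 5 × 1 / 1000 = 265.2 kN → 0.75 × 265.2 = 199 kN.
Bearing: edge l_c = 23, r_n = 103.8 kN; interior l_c = 31, r_n = 108.3 kN; R_n = 103.8 + 4·108.3 = 536.9 kN → 403 kN.
Block shear: A_gv = 1680, A_nv = 1104, A_nt = 56 mm²; R_n = min(0.6F_uA_nv, 0.6F_yA_gv) + U_bs·F_u·A_nt = 337.6 kN → 253 kN.
Bolt shear governs: 199 kN.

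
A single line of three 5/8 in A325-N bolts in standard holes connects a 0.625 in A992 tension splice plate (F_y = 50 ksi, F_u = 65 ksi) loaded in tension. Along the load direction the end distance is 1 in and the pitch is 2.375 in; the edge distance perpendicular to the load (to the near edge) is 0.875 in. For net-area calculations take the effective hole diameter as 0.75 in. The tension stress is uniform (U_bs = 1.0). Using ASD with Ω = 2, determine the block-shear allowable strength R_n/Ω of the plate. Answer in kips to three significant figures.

Shear plane L_v = 1 + 2·2.375 = 5.75 in; A_gv = 5.75 × 0.625 = 3.594 in².
A_nv = (5.75 − 2.5·0.75) × 0.625 = 2.422 in².
A_nt = (0.875 − 0.5·0.75) × 0.625 = 0.3125 in².
0.6 F_u A_nv = 94.45 kips; 0.6 F_y A_gv = 107.8 kips → shear rupture governs the shear term.
R_n = 94.45 + 1.0 × 65 × 0.3125 = 114.8 kips.
Allowable strength R_n/Ω = 114.8 / 2 = 57.4 kips.

57.4 kips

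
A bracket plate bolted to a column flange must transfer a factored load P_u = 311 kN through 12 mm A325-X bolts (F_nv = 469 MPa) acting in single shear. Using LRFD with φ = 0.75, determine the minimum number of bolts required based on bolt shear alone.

A_b = π·12²/4 = 113.1 mm².
Per-bolt design strength φR_n = 0.75 × 469 × 113.1 × 1 / 1000 = 39.78 kN.
n ≥ 311 / 39.78 = 7.818 → use 8 bolts.

8 bolts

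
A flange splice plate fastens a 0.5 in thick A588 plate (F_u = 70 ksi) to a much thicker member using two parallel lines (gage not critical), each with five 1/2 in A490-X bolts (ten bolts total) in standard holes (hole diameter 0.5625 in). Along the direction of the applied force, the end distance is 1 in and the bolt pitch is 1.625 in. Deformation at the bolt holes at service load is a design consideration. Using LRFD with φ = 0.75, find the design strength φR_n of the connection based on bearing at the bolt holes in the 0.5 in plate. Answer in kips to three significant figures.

Per bolt r_n = 1.2 l_c t F_u ≤ 2.4 d t F_u; upper limit = 2.4 × 0.5 × 0.5 × 70 = 42 kips.
Edge bolt: l_c = 1 − 0.5625/2 = 0.7188 in → 1.2 × 0.7188 × 0.5 × 70 = 30.19 → r_n = 30.19 kips.
Interior bolts: l_c = 1.625 − 0.5625 = 1.062 in → 1.2 × 1.062 × 0.5 × 70 = 44.62 → r_n = 42 kips.
R_n = 2 × 30.19 + 8 × 42 = 396.4 kips.
Design strength φR_n = 0.75 × 396.4 = 297 kips.

297 kips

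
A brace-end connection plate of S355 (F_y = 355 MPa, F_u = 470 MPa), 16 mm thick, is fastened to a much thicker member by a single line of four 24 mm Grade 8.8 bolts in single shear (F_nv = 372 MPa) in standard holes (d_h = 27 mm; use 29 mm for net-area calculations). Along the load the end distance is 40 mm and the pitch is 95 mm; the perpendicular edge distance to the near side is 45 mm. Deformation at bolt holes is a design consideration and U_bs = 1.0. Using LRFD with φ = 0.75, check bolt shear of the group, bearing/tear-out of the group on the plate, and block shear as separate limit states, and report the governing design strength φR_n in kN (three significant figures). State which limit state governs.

505 kN (bolt shear governs)

Bolt shear: A_b = π·24²/4 = 452.4 mm²; R_n = 372 × 452.4 × 4 × 1 / 1000 = 673.2 kN → 0.75 × 673.2 = 505 kN.
Bearing: edge l_c = 26.5, r_n = 239.1 kN; interior l_c = 68, r_n = 433.2 kN; R_n = 239.1 + 3·433.2 = 1539 kN → 1150 kN.
Block shear: A_gv = 5200, A_nv = 3576, A_nt = 488 mm²; R_n = min(0.6F_uA_nv, 0.6F_yA_gv) + U_bs·F_u·A_nt = 1238 kN → 928 kN.
Bolt shear governs: 505 kN.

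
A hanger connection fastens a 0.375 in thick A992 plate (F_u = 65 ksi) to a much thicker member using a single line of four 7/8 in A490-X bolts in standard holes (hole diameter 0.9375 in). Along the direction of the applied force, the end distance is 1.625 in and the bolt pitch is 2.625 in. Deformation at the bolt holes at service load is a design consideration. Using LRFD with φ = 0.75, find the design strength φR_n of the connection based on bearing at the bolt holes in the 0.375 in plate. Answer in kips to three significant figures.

Per bolt r_n = 1.2 l_c t F_u ≤ 2.4 d t F_u; upper limit = 2.4 × 0.875 × 0.375 × 65 = 51.19 kips.
Edge bolt: l_c = 1.625 − 0.9375/2 = 1.156 in → 1.2 × 1.156 × 0.375 × 65 = 33.82 → r_n = 33.82 kips.
Interior bolts: l_c = 2.625 − 0.9375 = 1.688 in → 1.2 × 1.688 × 0.375 × 65 = 49.36 → r_n = 49.36 kips.
R_n = 1 × 33.82 + 3 × 49.36 = 181.9 kips.
Design strength φR_n = 0.75 × 181.9 = 136 kips.

136 kips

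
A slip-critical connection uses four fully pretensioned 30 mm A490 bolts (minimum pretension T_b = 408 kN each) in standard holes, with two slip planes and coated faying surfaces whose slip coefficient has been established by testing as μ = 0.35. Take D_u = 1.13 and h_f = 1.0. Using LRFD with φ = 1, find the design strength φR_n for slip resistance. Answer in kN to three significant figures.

1290 kN

R_n = μ · D_u · h_f · T_b · n_s · n_b = 0.35 × 1.13 × 1.0 × 408 × 2 × 4 = 1291 kN.
Design strength φR_n = 1 × 1291 = 1290 kN.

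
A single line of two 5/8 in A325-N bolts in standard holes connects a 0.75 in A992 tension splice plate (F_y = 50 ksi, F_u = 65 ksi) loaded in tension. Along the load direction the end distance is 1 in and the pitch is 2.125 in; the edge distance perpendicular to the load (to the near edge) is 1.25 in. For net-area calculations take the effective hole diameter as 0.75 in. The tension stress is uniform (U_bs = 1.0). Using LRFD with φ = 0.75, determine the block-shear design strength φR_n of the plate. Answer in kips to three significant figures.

Shear plane L_v = 1 + 1·2.125 = 3.125 in; A_gv = 3.125 × 0.75 = 2.344 in².
A_nv = (3.125 − 1.5·0.75) × 0.75 = 1.5 in².
A_nt = (1.25 − 0.5·0.75) × 0.75 = 0.6562 in².
0.6 F_u A_nv = 58.5 kips; 0.6 F_y A_gv = 70.31 kips → shear rupture governs the shear term.
R_n = 58.5 + 1.0 × 65 × 0.6562 = 101.2 kips.
Design strength φR_n = 0.75 × 101.2 = 75.9 kips.

75.9 kips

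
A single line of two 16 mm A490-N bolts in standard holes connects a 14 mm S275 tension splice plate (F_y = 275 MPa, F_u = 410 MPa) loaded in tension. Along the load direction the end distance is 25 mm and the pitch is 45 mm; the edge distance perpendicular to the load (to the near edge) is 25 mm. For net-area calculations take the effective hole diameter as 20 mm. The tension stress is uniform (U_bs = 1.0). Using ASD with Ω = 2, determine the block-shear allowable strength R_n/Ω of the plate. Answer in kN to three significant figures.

112 kN

Shear plane L_v = 25 + 1·45 = 70 mm; A_gv = 70 × 14 = 980 mm².
A_nv = (70 − 1.5·20) × 14 = 560 mm².
A_nt = (25 − 0.5·20) × 14 = 210 mm².
0.6 F_u A_nv = 137.8 kN; 0.6 F_y A_gv = 161.7 kN → shear rupture governs the shear term.
R_n = 137.8 + 1.0 × 410 × 210 / 1000 = 223.9 kN.
Allowable strength R_n/Ω = 223.9 / 2 = 112 kN.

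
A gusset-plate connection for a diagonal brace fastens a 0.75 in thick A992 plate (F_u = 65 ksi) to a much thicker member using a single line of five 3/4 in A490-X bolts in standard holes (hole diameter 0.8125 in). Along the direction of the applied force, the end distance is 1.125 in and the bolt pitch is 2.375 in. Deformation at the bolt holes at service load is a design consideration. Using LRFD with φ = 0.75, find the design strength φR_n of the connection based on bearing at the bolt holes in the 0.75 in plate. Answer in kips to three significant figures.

Per bolt r_n = 1.2 l_c t F_u ≤ 2.4 d t F_u; upper limit = 2.4 × 0.75 × 0.75 × 65 = 87.75 kips.
Edge bolt: l_c = 1.125 − 0.8125/2 = 0.7188 in → 1.2 × 0.7188 × 0.75 × 65 = 42.05 → r_n = 42.05 kips.
Interior bolts: l_c = 2.375 − 0.8125 = 1.562 in → 1.2 × 1.562 × 0.75 × 65 = 91.41 → r_n = 87.75 kips.
R_n = 1 × 42.05 + 4 × 87.75 = 393 kips.
Design strength φR_n = 0.75 × 393 = 295 kips.

295 kips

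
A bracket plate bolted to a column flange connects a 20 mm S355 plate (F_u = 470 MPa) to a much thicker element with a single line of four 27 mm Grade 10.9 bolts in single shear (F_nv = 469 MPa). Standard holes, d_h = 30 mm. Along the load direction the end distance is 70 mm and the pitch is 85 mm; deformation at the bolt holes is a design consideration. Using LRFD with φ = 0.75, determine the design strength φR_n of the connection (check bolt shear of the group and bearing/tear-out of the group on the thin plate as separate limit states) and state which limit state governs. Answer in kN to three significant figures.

806 kN (bolt shear governs)

Bolt shear: A_b = π·27²/4 = 572.6 mm²; R_n = 469 × 572.6 × 4 × 1 / 1000 = 1074 kN → 0.75 × 1074 = 806 kN.
Bearing (1.2 l_c t F_u ≤ 2.4 d t F_u): upper limit = 2.4·27·20·470 / 1000 = 609.1 kN.
  Edge l_c = 70 − 30/2 = 55 → r_n = 609.1 kN; interior l_c = 85 − 30 = 55 → r_n = 609.1 kN.
  R_n,bearing = 1·609.1 + 3·609.1 = 2436 kN → 0.75 × 2436 = 1830 kN.
Bolt shear governs: 806 kN.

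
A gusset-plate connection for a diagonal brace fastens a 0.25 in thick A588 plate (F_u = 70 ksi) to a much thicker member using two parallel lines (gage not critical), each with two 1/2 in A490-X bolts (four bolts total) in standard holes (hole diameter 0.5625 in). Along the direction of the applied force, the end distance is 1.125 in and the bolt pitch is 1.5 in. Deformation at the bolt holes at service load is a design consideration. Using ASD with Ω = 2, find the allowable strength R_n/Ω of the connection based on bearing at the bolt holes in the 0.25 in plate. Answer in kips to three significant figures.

Per bolt r_n = 1.2 l_c t F_u ≤ 2.4 d t F_u; upper limit = 2.4 × 0.5 × 0.25 × 70 = 21 kips.
Edge bolt: l_c = 1.125 − 0.5625/2 = 0.8438 in → 1.2 × 0.8438 × 0.25 × 70 = 17.72 → r_n = 17.72 kips.
Interior bolts: l_c = 1.5 − 0.5625 = 0.9375 in → 1.2 × 0.9375 × 0.25 × 70 = 19.69 → r_n = 19.69 kips.
R_n = 2 × 17.72 + 2 × 19.69 = 74.81 kips.
Allowable strength R_n/Ω = 74.81 / 2 = 37.4 kips.

37.4 kips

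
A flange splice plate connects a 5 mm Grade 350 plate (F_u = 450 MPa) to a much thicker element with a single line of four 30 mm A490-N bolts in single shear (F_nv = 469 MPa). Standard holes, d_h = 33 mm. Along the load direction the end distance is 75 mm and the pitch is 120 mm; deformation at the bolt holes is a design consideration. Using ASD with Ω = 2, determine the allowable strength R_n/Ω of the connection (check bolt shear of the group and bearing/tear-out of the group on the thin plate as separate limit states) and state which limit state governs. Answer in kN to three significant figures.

Bolt shear: A_b = π·30²/4 = 706.9 mm²; R_n = 469 × 706.9 × 4 × 1 / 1000 = 1326 kN → 1326 / 2 = 663 kN.
Bearing (1.2 l_c t F_u ≤ 2.4 d t F_u): upper limit = 2.4·30·5·450 / 1000 = 162 kN.
  Edge l_c = 75 − 33/2 = 58.5 → r_n = 158 kN; interior l_c = 120 − 33 = 87 → r_n = 162 kN.
  R_n,bearing = 1·158 + 3·162 = 644 kN → 644 / 2 = 322 kN.
Bearing governs: 322 kN.

322 kN (bearing governs)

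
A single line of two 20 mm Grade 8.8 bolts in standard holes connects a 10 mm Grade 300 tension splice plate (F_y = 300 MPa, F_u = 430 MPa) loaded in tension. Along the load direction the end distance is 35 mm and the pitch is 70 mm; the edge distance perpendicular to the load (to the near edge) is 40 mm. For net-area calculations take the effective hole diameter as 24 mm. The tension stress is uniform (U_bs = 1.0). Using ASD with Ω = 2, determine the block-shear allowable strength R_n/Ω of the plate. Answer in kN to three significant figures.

Shear plane L_v = 35 + 1·70 = 105 mm; A_gv = 105 × 10 = 1050 mm².
A_nv = (105 − 1.5·24) × 10 = 690 mm².
A_nt = (40 − 0.5·24) × 10 = 280 mm².
0.6 F_u A_nv = 178 kN; 0.6 F_y A_gv = 189 kN → shear rupture governs the shear term.
R_n = 178 + 1.0 × 430 × 280 / 1000 = 298.4 kN.
Allowable strength R_n/Ω = 298.4 / 2 = 149 kN.

149 kN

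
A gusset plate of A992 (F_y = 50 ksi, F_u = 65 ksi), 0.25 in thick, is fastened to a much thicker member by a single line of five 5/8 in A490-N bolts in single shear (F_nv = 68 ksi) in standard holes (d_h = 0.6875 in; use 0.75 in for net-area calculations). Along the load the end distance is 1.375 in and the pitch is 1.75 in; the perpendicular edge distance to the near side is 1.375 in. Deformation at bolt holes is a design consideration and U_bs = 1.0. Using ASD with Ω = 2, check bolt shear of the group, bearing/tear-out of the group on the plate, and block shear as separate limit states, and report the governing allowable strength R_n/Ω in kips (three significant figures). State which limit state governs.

32.5 kips (block shear governs)

Bolt shear: A_b = π·0.625²/4 = 0.3068 in²; R_n = 68 × 0.3068 × 5 × 1 = 104.3 kips → 104.3 / 2 = 52.2 kips.
Bearing: edge l_c = 1.031, r_n = 20.11 kips; interior l_c = 1.062, r_n = 20.72 kips; R_n = 20.11 + 4·20.72 = 103 kips → 51.5 kips.
Block shear: A_gv = 2.094, A_nv = 1.25, A_nt = 0.25 in²; R_n = min(0.6F_uA_nv, 0.6F_yA_gv) + U_bs·F_u·A_nt = 65 kips → 32.5 kips.
Block shear governs: 32.5 kips.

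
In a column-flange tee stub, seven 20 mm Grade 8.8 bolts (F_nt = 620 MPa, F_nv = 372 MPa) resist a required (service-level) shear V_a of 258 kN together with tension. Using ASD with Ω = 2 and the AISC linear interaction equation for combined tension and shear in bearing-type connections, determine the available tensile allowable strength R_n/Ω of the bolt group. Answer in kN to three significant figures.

A_b = π·20²/4 = 314.2 mm²; f_rv = 258 × 1000 / (7 × 314.2) = 117.3 MPa.
F'_nt = 1.3 F_nt − (Ω F_nt / F_nv) f_rv = 1.3·620 − (2·620/372)·117.3 = 414.9 MPa, capped at F_nt → F'_nt = 414.9 MPa.
R_n = F'_nt · A_b · n = 414.9 × 314.2 × 7 / 1000 = 912.5 kN.
Allowable strength R_n/Ω = 912.5 / 2 = 456 kN.

456 kN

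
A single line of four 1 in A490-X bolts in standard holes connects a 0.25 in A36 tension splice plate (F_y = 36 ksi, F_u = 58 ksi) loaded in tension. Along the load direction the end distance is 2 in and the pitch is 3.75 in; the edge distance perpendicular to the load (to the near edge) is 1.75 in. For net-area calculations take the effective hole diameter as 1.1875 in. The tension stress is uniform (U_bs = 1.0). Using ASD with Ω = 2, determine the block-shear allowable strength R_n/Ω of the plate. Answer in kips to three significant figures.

44.2 kips

Shear plane L_v = 2 + 3·3.75 = 13.25 in; A_gv = 13.25 × 0.25 = 3.312 in².
A_nv = (13.25 − 3.5·1.1875) × 0.25 = 2.273 in².
A_nt = (1.75 − 0.5·1.1875) × 0.25 = 0.2891 in².
0.6 F_u A_nv = 79.12 kips; 0.6 F_y A_gv = 71.55 kips → shear yielding governs the shear term.
R_n = 71.55 + 1.0 × 58 × 0.2891 = 88.32 kips.
Allowable strength R_n/Ω = 88.32 / 2 = 44.2 kips.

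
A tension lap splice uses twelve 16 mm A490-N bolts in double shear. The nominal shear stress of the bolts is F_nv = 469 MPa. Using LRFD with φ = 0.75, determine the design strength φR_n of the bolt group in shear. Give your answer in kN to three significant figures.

1700 kN

A_b = π × 16² / 4 = 201.1 mm².
R_n = F_nv · A_b · n · n_s = 469 × 201.1 × 12 × 2 / 1000 = 2263 kN.
Design strength φR_n = 0.75 × 2263 = 1700 kN.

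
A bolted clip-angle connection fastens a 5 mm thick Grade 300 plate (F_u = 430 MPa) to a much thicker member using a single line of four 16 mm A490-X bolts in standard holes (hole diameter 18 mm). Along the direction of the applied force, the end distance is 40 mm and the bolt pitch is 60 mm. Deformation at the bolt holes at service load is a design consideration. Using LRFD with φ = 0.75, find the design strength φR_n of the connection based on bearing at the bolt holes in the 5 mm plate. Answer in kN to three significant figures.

246 kN

Per bolt r_n = 1.2 l_c t F_u ≤ 2.4 d t F_u; upper limit = 2.4 × 16 × 5 × 430 / 1000 = 82.56 kN.
Edge bolt: l_c = 40 − 18/2 = 31 mm → 1.2 × 31 × 5 × 430 / 1000 = 79.98 → r_n = 79.98 kN.
Interior bolts: l_c = 60 − 18 = 42 mm → 1.2 × 42 × 5 × 430 / 1000 = 108.4 → r_n = 82.56 kN.
R_n = 1 × 79.98 + 3 × 82.56 = 327.7 kN.
Design strength φR_n = 0.75 × 327.7 = 246 kN.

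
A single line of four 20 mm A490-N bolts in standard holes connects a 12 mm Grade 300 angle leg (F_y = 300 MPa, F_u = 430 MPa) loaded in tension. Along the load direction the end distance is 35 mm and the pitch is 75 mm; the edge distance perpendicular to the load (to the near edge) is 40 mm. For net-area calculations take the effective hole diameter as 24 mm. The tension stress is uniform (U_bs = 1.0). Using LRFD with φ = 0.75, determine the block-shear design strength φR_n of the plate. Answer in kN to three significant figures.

517 kN

Shear plane L_v = 35 + 3·75 = 260 mm; A_gv = 260 × 12 = 3120 mm².
A_nv = (260 − 3.5·24) × 12 = 2112 mm².
A_nt = (40 − 0.5·24) × 12 = 336 mm².
0.6 F_u A_nv = 544.9 kN; 0.6 F_y A_gv = 561.6 kN → shear rupture governs the shear term.
R_n = 544.9 + 1.0 × 430 × 336 / 1000 = 689.4 kN.
Design strength φR_n = 0.75 × 689.4 = 517 kN.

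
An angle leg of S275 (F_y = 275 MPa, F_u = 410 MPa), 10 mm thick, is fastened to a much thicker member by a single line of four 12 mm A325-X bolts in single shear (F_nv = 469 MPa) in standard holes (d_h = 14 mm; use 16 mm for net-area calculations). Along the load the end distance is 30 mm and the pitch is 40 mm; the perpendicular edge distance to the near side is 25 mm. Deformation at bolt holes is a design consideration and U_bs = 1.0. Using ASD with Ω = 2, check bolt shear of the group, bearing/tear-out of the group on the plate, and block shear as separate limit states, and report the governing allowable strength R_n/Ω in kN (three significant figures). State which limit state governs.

106 kN (bolt shear governs)

Bolt shear: A_b = π·12²/4 = 113.1 mm²; R_n = 469 × 113.1 × 4 × 1 / 1000 = 212.2 kN → 212.2 / 2 = 106 kN.
Bearing: edge l_c = 23, r_n = 113.2 kN; interior l_c = 26, r_n = 118.1 kN; R_n = 113.2 + 3·118.1 = 467.4 kN → 234 kN.
Block shear: A_gv = 1500, A_nv = 940, A_nt = 170 mm²; R_n = min(0.6F_uA_nv, 0.6F_yA_gv) + U_bs·F_u·A_nt = 300.9 kN → 150 kN.
Bolt shear governs: 106 kN.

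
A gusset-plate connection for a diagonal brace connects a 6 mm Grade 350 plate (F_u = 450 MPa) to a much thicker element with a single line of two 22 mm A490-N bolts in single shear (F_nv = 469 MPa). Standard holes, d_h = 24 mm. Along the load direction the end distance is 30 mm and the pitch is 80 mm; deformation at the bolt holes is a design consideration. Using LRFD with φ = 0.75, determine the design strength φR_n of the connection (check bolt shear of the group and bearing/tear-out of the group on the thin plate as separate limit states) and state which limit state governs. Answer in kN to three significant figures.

151 kN (bearing governs)

Bolt shear: A_b = π·22²/4 = 380.1 mm²; R_n = 469 × 380.1 × 2 × 1 / 1000 = 356.6 kN → 0.75 × 356.6 = 267 kN.
Bearing (1.2 l_c t F_u ≤ 2.4 d t F_u): upper limit = 2.4·22·6·450 / 1000 = 142.6 kN.
  Edge l_c = 30 − 24/2 = 18 → r_n = 58.32 kN; interior l_c = 80 − 24 = 56 → r_n = 142.6 kN.
  R_n,bearing = 1·58.32 + 1·142.6 = 200.9 kN → 0.75 × 200.9 = 151 kN.
Bearing governs: 151 kN.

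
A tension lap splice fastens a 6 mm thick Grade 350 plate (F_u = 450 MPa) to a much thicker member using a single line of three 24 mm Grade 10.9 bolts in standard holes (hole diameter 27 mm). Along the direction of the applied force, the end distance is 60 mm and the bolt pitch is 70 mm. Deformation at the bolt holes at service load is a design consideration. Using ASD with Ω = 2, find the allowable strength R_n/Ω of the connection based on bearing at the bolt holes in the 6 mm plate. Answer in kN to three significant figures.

215 kN

Per bolt r_n = 1.2 l_c t F_u ≤ 2.4 d t F_u; upper limit = 2.4 × 24 × 6 × 450 / 1000 = 155.5 kN.
Edge bolt: l_c = 60 − 27/2 = 46.5 mm → 1.2 × 46.5 × 6 × 450 / 1000 = 150.7 → r_n = 150.7 kN.
Interior bolts: l_c = 70 − 27 = 43 mm → 1.2 × 43 × 6 × 450 / 1000 = 139.3 → r_n = 139.3 kN.
R_n = 1 × 150.7 + 2 × 139.3 = 429.3 kN.
Allowable strength R_n/Ω = 429.3 / 2 = 215 kN.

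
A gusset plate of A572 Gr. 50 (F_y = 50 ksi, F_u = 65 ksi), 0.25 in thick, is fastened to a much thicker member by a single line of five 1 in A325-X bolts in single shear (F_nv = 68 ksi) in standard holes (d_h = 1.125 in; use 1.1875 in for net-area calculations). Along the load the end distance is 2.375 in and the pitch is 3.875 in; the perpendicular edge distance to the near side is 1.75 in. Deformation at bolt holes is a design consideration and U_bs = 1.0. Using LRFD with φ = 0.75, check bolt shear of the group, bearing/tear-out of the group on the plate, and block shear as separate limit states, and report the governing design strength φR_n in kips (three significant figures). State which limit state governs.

106 kips (block shear governs)

Bolt shear: A_b = π·1²/4 = 0.7854 in²; R_n = 68 × 0.7854 × 5 × 1 = 267 kips → 0.75 × 267 = 200 kips.
Bearing: edge l_c = 1.812, r_n = 35.34 kips; interior l_c = 2.75, r_n = 39 kips; R_n = 35.34 + 4·39 = 191.3 kips → 144 kips.
Block shear: A_gv = 4.469, A_nv = 3.133, A_nt = 0.2891 in²; R_n = min(0.6F_uA_nv, 0.6F_yA_gv) + U_bs·F_u·A_nt = 141 kips → 106 kips.
Block shear governs: 106 kips.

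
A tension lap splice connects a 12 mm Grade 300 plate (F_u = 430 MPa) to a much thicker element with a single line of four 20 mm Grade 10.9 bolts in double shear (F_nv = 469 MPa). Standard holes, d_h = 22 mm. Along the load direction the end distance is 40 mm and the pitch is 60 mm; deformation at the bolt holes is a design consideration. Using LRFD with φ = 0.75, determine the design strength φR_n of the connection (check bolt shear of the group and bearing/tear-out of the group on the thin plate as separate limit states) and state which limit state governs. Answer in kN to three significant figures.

Bolt shear: A_b = π·20²/4 = 314.2 mm²; R_n = 469 × 314.2 × 4 × 2 / 1000 = 1179 kN → 0.75 × 1179 = 884 kN.
Bearing (1.2 l_c t F_u ≤ 2.4 d t F_u): upper limit = 2.4·20·12·430 / 1000 = 247.7 kN.
  Edge l_c = 40 − 22/2 = 29 → r_n = 179.6 kN; interior l_c = 60 − 22 = 38 → r_n = 235.3 kN.
  R_n,bearing = 1·179.6 + 3·235.3 = 885.5 kN → 0.75 × 885.5 = 664 kN.
Bearing governs: 664 kN.

664 kN (bearing governs)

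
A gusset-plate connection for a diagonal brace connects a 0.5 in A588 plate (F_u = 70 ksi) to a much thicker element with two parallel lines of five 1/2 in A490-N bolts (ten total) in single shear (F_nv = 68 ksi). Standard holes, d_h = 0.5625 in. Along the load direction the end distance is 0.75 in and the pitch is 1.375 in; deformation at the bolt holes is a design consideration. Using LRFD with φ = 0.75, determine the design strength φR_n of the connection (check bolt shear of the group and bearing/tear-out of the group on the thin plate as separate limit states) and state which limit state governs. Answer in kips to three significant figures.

100 kips (bolt shear governs)

Bolt shear: A_b = π·0.5²/4 = 0.1963 in²; R_n = 68 × 0.1963 × 10 × 1 = 133.5 kips → 0.75 × 133.5 = 100 kips.
Bearing (1.2 l_c t F_u ≤ 2.4 d t F_u): upper limit = 2.4·0.5·0.5·70 = 42 kips.
  Edge l_c = 0.75 − 0.5625/2 = 0.4688 → r_n = 19.69 kips; interior l_c = 1.375 − 0.5625 = 0.8125 → r_n = 34.12 kips.
  R_n,bearing = 2·19.69 + 8·34.12 = 312.4 kips → 0.75 × 312.4 = 234 kips.
Bolt shear governs: 100 kips.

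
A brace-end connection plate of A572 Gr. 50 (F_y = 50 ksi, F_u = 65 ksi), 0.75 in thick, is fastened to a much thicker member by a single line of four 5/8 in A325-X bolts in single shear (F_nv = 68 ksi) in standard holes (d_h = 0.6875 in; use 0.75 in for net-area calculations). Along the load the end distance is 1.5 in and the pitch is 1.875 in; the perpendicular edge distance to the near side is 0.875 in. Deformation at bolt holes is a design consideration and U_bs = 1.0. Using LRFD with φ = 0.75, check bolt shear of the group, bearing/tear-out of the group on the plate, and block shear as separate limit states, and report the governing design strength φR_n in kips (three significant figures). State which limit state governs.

62.6 kips (bolt shear governs)

Bolt shear: A_b = π·0.625²/4 = 0.3068 in²; R_n = 68 × 0.3068 × 4 × 1 = 83.45 kips → 0.75 × 83.45 = 62.6 kips.
Bearing: edge l_c = 1.156, r_n = 67.64 kips; interior l_c = 1.188, r_n = 69.47 kips; R_n = 67.64 + 3·69.47 = 276 kips → 207 kips.
Block shear: A_gv = 5.344, A_nv = 3.375, A_nt = 0.375 in²; R_n = min(0.6F_uA_nv, 0.6F_yA_gv) + U_bs·F_u·A_nt = 156 kips → 117 kips.
Bolt shear governs: 62.6 kips.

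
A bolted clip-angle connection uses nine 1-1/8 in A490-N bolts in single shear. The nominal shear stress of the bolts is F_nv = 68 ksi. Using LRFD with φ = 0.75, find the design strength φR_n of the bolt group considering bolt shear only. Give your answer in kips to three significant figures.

456 kips

A_b = π × 1.125² / 4 = 0.994 in².
R_n = F_nv · A_b · n · n_s = 68 × 0.994 × 9 × 1 = 608.3 kips.
Design strength φR_n = 0.75 × 608.3 = 456 kips.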